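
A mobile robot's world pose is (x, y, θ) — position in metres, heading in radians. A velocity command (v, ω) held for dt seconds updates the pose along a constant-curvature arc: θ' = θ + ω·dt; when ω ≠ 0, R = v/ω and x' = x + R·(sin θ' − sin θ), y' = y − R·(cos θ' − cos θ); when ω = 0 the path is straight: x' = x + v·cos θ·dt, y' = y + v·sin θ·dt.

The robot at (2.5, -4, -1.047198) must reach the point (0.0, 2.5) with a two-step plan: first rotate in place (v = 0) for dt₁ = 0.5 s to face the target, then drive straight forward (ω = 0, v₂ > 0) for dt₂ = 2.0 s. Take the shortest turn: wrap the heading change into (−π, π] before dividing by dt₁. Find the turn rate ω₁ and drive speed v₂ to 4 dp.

heading to target = atan2(2.5−-4, 0−2.5) = 1.9380
Δθ = wrap(1.9380 − -1.0472) = 2.9852; ω₁ = Δθ/dt₁ = 5.9703
distance = √((0−2.5)² + (2.5−-4)²) = 6.9642; v₂ = distance/dt₂ = 3.4821

ω₁ = 5.9703, v₂ = 3.4821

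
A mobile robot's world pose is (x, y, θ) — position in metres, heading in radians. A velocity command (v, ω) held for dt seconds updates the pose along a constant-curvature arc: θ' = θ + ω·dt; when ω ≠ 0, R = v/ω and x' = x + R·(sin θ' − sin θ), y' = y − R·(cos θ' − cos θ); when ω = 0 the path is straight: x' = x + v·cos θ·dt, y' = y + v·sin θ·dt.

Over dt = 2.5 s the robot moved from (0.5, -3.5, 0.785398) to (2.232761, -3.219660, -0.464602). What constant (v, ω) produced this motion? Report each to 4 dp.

Δθ = -0.464602 − 0.785398 = -1.250000
ω = Δθ/dt = -1.250000/2.5 = -0.5000
R = Δx/(sin θ' − sin θ) = -1.5000
v = R·ω = -1.5000·-0.5000 = 0.7500

v = 0.7500, ω = -0.5000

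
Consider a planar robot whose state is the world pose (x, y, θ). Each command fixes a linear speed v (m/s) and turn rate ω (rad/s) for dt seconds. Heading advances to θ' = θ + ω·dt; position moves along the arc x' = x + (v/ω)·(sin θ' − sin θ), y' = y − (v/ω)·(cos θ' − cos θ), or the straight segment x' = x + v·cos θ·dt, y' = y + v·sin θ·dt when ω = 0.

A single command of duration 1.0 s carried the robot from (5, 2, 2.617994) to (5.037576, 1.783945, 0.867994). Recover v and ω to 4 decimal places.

Δθ = 0.867994 − 2.617994 = -1.750000
ω = Δθ/dt = -1.750000/1.0 = -1.7500
R = −Δy/(cos θ' − cos θ) = 0.1429
v = R·ω = 0.1429·-1.7500 = -0.2500

v = -0.2500, ω = -1.7500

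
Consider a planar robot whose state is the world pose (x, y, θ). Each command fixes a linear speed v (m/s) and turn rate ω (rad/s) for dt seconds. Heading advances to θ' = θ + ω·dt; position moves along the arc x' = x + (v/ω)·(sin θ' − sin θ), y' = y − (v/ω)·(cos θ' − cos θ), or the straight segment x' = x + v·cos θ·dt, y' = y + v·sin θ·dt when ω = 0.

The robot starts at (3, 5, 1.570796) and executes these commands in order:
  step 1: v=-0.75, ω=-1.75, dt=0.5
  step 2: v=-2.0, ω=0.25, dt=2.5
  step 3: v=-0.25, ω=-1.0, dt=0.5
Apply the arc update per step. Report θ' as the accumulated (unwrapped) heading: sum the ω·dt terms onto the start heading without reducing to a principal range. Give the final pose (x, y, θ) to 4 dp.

(0.1635, 0.4014, 0.8208)

step 1: θ'=0.6958 (R=0.4286) → pose (2.8461, 4.6711, 0.6958)
step 2: θ'=1.3208 (R=-8.0000) → pose (0.2228, 0.5099, 1.3208)
step 3: θ'=0.8208 (R=0.2500) → pose (0.1635, 0.4014, 0.8208)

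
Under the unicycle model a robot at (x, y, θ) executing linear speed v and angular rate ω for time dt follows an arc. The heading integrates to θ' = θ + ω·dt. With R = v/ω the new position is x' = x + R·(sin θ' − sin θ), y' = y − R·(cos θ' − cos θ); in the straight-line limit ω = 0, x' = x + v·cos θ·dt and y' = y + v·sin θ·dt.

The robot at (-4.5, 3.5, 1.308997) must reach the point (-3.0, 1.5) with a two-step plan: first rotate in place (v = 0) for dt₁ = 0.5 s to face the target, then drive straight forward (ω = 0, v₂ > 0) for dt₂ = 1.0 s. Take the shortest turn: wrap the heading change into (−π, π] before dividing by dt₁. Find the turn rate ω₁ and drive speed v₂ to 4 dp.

ω₁ = -4.4726, v₂ = 2.5000

heading to target = atan2(1.5−3.5, -3−-4.5) = -0.9273
Δθ = wrap(-0.9273 − 1.3090) = -2.2363; ω₁ = Δθ/dt₁ = -4.4726
distance = √((-3−-4.5)² + (1.5−3.5)²) = 2.5000; v₂ = distance/dt₂ = 2.5000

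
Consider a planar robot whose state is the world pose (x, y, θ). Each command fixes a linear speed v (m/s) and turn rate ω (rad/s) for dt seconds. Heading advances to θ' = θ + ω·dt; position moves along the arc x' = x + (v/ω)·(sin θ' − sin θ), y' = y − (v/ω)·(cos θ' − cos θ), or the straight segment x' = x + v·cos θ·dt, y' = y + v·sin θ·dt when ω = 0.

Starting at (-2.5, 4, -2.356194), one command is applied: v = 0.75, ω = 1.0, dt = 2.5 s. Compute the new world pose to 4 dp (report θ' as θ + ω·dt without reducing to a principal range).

θ' = -2.3562 + 1.0·2.5 = 0.1438
R = v/ω = 0.75/1.0 = 0.7500
x' = -2.5 + 0.7500·(sin 0.1438 − sin -2.3562) = -1.8622
y' = 4 − 0.7500·(cos 0.1438 − cos -2.3562) = 2.7274

(-1.8622, 2.7274, 0.1438)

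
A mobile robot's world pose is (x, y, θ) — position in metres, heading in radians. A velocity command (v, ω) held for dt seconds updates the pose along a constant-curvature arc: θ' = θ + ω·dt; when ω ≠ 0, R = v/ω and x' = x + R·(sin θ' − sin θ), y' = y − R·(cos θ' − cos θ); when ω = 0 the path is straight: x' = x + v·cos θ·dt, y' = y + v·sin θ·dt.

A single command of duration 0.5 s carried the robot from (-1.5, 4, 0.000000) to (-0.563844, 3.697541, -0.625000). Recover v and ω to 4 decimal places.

Δθ = -0.625000 − 0.000000 = -0.625000
ω = Δθ/dt = -0.625000/0.5 = -1.2500
R = Δx/(sin θ' − sin θ) = -1.6000
v = R·ω = -1.6000·-1.2500 = 2.0000

v = 2.0000, ω = -1.2500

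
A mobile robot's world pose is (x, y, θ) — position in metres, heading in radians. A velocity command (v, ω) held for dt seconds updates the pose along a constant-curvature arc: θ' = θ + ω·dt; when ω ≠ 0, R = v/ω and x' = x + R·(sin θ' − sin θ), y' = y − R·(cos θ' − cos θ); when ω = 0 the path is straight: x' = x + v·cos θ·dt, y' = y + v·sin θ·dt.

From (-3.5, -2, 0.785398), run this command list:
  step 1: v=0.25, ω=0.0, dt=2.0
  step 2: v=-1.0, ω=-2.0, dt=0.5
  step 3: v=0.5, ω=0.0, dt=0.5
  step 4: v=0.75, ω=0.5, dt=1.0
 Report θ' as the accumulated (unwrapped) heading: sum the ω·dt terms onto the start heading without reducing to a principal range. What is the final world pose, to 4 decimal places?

step 1: θ'=0.7854 (straight) → pose (-3.1464, -1.6464, 0.7854)
step 2: θ'=-0.2146 (R=0.5000) → pose (-3.6065, -1.7814, -0.2146)
step 3: θ'=-0.2146 (straight) → pose (-3.3622, -1.8347, -0.2146)
step 4: θ'=0.2854 (R=1.5000) → pose (-2.6205, -1.8084, 0.2854)

(-2.6205, -1.8084, 0.2854)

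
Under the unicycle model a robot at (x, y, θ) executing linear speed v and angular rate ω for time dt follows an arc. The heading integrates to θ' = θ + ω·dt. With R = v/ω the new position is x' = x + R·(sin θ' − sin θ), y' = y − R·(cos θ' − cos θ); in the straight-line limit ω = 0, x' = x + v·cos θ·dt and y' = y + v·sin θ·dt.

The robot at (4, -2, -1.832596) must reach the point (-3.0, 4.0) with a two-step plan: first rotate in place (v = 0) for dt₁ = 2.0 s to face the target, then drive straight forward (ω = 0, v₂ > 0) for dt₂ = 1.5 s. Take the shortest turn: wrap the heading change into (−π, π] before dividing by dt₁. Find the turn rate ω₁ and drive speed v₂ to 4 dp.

heading to target = atan2(4−-2, -3−4) = 2.4330
Δθ = wrap(2.4330 − -1.8326) = -2.0176; ω₁ = Δθ/dt₁ = -1.0088
distance = √((-3−4)² + (4−-2)²) = 9.2195; v₂ = distance/dt₂ = 6.1464

ω₁ = -1.0088, v₂ = 6.1464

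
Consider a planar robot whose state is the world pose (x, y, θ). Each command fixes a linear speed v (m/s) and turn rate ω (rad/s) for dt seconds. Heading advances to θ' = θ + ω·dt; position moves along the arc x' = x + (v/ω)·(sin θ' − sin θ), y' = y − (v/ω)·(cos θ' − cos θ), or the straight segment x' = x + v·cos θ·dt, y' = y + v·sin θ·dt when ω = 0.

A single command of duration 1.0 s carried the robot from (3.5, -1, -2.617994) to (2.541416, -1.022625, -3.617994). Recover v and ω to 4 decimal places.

Δθ = -3.617994 − -2.617994 = -1.000000
ω = Δθ/dt = -1.000000/1.0 = -1.0000
R = Δx/(sin θ' − sin θ) = -1.0000
v = R·ω = -1.0000·-1.0000 = 1.0000

v = 1.0000, ω = -1.0000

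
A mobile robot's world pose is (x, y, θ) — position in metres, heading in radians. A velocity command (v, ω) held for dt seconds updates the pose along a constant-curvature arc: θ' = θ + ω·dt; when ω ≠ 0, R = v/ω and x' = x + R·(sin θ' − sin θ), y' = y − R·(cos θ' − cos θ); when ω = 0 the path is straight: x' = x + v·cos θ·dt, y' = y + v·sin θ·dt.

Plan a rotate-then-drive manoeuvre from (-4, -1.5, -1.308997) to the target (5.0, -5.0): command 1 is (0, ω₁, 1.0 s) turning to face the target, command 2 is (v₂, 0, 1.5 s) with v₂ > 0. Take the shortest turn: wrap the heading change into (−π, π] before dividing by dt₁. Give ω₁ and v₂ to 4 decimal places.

heading to target = atan2(-5−-1.5, 5−-4) = -0.3709
Δθ = wrap(-0.3709 − -1.3090) = 0.9381; ω₁ = Δθ/dt₁ = 0.9381
distance = √((5−-4)² + (-5−-1.5)²) = 9.6566; v₂ = distance/dt₂ = 6.4377

ω₁ = 0.9381, v₂ = 6.4377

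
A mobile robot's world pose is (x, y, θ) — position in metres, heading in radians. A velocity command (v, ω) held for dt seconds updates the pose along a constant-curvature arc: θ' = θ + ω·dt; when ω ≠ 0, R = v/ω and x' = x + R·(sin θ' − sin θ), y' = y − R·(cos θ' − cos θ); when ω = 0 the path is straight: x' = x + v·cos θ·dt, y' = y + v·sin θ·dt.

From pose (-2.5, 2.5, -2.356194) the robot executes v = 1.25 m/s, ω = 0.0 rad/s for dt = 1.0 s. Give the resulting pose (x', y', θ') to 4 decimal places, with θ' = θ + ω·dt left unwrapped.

(-3.3839, 1.6161, -2.3562)

θ' = -2.3562 + 0.0·1.0 = -2.3562
ω = 0 → straight: x' = -2.5 + 1.25·cos(-2.3562)·1.0 = -3.3839
y' = 2.5 + 1.25·sin(-2.3562)·1.0 = 1.6161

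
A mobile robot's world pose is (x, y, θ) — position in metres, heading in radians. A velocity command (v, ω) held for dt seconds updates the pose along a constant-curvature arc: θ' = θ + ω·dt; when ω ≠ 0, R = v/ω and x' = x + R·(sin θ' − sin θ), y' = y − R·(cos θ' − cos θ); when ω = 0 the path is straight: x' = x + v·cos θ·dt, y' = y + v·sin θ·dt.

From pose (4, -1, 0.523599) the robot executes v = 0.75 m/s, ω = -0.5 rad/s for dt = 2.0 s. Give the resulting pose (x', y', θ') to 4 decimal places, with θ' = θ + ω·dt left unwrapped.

θ' = 0.5236 + -0.5·2.0 = -0.4764
R = v/ω = 0.75/-0.5 = -1.5000
x' = 4 + -1.5000·(sin -0.4764 − sin 0.5236) = 5.4379
y' = -1 − -1.5000·(cos -0.4764 − cos 0.5236) = -0.9661

(5.4379, -0.9661, -0.4764)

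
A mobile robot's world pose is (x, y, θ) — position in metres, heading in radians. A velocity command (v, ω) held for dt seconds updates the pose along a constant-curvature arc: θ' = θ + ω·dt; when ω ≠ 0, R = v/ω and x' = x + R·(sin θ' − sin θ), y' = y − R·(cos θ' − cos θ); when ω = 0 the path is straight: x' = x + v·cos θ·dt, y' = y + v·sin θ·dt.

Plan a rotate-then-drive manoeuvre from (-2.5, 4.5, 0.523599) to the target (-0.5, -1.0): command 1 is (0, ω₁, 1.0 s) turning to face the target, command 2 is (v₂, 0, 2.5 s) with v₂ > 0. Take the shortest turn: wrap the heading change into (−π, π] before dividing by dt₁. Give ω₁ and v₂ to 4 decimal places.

heading to target = atan2(-1−4.5, -0.5−-2.5) = -1.2220
Δθ = wrap(-1.2220 − 0.5236) = -1.7456; ω₁ = Δθ/dt₁ = -1.7456
distance = √((-0.5−-2.5)² + (-1−4.5)²) = 5.8523; v₂ = distance/dt₂ = 2.3409

ω₁ = -1.7456, v₂ = 2.3409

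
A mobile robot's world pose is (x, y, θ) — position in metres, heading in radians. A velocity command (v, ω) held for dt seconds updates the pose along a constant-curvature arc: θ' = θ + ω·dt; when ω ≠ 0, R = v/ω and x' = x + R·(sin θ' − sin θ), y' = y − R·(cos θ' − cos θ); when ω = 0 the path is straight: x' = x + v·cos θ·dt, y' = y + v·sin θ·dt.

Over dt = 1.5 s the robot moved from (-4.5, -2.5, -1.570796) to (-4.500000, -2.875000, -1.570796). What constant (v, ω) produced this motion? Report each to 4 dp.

v = 0.2500, ω = 0.0000

Δθ = -1.570796 − -1.570796 = 0.000000
ω = Δθ/dt = 0.000000/1.5 = 0.0000
ω = 0 → v = (Δx·cos θ + Δy·sin θ)/dt = 0.2500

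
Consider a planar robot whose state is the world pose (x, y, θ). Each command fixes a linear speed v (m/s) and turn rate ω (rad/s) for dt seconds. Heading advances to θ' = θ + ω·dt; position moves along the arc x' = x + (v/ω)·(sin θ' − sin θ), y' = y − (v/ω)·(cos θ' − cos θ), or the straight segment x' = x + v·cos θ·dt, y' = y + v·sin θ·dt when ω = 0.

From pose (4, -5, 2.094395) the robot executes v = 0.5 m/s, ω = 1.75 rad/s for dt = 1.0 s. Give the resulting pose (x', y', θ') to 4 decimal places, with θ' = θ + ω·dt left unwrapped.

θ' = 2.0944 + 1.75·1.0 = 3.8444
R = v/ω = 0.5/1.75 = 0.2857
x' = 4 + 0.2857·(sin 3.8444 − sin 2.0944) = 3.5679
y' = -5 − 0.2857·(cos 3.8444 − cos 2.0944) = -4.9248

(3.5679, -4.9248, 3.8444)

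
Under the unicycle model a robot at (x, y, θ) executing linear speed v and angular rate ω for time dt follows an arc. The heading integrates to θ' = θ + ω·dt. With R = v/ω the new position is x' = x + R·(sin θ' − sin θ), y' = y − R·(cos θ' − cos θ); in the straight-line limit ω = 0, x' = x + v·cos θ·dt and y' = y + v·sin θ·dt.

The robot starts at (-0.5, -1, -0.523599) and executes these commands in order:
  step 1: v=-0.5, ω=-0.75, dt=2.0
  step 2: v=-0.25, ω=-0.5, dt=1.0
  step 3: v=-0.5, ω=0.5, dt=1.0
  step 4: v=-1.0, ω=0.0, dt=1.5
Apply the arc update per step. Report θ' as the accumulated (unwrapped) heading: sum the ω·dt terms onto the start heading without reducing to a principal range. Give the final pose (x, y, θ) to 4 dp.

step 1: θ'=-2.0236 (R=0.6667) → pose (-0.7661, -0.1310, -2.0236)
step 2: θ'=-2.5236 (R=0.5000) → pose (-0.6062, 0.0578, -2.5236)
step 3: θ'=-2.0236 (R=-1.0000) → pose (-0.2864, 0.4353, -2.0236)
step 4: θ'=-2.0236 (straight) → pose (0.3698, 1.7842, -2.0236)

(0.3698, 1.7842, -2.0236)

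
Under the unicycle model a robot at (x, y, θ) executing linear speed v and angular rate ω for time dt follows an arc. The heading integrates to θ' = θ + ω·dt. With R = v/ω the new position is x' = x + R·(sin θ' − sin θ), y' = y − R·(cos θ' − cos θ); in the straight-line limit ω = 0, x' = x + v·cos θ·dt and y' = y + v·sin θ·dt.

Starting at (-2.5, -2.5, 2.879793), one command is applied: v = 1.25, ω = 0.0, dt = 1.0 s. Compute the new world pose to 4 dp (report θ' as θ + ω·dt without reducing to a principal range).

(-3.7074, -2.1765, 2.8798)

θ' = 2.8798 + 0.0·1.0 = 2.8798
ω = 0 → straight: x' = -2.5 + 1.25·cos(2.8798)·1.0 = -3.7074
y' = -2.5 + 1.25·sin(2.8798)·1.0 = -2.1765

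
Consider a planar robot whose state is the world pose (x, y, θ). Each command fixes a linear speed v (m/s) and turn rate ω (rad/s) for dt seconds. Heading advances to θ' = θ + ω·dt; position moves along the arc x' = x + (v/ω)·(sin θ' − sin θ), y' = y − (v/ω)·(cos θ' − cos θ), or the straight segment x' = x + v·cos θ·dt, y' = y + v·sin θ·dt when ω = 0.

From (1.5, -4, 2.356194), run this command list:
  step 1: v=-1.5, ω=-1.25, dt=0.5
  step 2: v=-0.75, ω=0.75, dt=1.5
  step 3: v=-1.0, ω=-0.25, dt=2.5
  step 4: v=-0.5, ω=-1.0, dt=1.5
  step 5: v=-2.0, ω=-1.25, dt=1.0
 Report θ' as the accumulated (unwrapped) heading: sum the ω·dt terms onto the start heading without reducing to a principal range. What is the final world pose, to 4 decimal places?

step 1: θ'=1.7312 (R=1.2000) → pose (1.8361, -4.6569, 1.7312)
step 2: θ'=2.8562 (R=-1.0000) → pose (2.5417, -5.4567, 2.8562)
step 3: θ'=2.2312 (R=4.0000) → pose (4.5745, -6.8412, 2.2312)
step 4: θ'=0.7312 (R=0.5000) → pose (4.5135, -7.5201, 0.7312)
step 5: θ'=-0.5188 (R=1.6000) → pose (2.6518, -7.7185, -0.5188)

(2.6518, -7.7185, -0.5188)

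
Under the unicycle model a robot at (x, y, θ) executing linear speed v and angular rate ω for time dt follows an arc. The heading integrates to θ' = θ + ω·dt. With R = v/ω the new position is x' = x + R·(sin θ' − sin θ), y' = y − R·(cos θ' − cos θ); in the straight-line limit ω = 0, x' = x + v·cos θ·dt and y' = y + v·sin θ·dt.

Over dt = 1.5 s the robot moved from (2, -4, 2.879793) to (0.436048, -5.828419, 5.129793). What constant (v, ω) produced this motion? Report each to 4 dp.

Δθ = 5.129793 − 2.879793 = 2.250000
ω = Δθ/dt = 2.250000/1.5 = 1.5000
R = −Δy/(cos θ' − cos θ) = 1.3333
v = R·ω = 1.3333·1.5000 = 2.0000

v = 2.0000, ω = 1.5000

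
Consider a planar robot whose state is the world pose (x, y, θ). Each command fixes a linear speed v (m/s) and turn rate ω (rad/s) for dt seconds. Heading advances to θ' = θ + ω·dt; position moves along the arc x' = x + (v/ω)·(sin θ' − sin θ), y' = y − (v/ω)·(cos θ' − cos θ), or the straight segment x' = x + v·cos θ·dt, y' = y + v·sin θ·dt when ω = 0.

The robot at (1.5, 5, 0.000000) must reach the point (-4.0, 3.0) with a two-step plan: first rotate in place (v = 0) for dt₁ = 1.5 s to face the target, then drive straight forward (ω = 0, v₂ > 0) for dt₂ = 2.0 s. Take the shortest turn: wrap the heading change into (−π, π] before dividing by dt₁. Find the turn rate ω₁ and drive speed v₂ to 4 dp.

ω₁ = -1.8619, v₂ = 2.9262

heading to target = atan2(3−5, -4−1.5) = -2.7928
Δθ = wrap(-2.7928 − 0.0000) = -2.7928; ω₁ = Δθ/dt₁ = -1.8619
distance = √((-4−1.5)² + (3−5)²) = 5.8523; v₂ = distance/dt₂ = 2.9262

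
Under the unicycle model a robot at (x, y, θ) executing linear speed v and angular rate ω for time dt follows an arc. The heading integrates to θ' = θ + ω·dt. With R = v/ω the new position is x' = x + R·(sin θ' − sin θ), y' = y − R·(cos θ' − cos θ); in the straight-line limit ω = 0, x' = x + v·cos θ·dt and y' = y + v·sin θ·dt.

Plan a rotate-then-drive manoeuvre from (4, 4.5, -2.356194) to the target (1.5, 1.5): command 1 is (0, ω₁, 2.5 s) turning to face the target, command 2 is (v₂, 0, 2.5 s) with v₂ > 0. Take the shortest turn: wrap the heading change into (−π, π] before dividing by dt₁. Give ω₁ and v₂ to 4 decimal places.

heading to target = atan2(1.5−4.5, 1.5−4) = -2.2655
Δθ = wrap(-2.2655 − -2.3562) = 0.0907; ω₁ = Δθ/dt₁ = 0.0363
distance = √((1.5−4)² + (1.5−4.5)²) = 3.9051; v₂ = distance/dt₂ = 1.5620

ω₁ = 0.0363, v₂ = 1.5620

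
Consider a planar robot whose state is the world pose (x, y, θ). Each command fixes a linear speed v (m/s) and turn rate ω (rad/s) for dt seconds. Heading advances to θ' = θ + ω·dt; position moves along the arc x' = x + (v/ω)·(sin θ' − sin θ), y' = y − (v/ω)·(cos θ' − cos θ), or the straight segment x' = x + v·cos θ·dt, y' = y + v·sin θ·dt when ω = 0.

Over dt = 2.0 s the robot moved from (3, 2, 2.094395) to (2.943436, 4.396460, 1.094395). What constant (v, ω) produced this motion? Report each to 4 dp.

Δθ = 1.094395 − 2.094395 = -1.000000
ω = Δθ/dt = -1.000000/2.0 = -0.5000
R = −Δy/(cos θ' − cos θ) = -2.5000
v = R·ω = -2.5000·-0.5000 = 1.2500

v = 1.2500, ω = -0.5000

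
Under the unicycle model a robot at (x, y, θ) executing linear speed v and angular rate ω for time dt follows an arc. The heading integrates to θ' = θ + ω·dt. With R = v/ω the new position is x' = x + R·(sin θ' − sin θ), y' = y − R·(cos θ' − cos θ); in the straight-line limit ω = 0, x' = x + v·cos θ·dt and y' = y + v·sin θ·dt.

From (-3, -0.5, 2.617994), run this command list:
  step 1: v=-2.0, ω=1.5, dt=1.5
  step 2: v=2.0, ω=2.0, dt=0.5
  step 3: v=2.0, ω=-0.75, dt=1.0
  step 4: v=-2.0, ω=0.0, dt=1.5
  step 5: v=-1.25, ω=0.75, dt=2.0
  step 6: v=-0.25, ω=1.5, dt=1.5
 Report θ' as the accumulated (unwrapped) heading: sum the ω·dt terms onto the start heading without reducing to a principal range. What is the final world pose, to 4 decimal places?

step 1: θ'=4.8680 (R=-1.3333) → pose (-1.0161, 0.8613, 4.8680)
step 2: θ'=5.8680 (R=1.0000) → pose (-0.4316, 0.1013, 5.8680)
step 3: θ'=5.1180 (R=-2.6667) → pose (0.9431, -1.2866, 5.1180)
step 4: θ'=5.1180 (straight) → pose (-0.2406, 1.4700, 5.1180)
step 5: θ'=6.6180 (R=-1.6667) → pose (-2.3197, 2.3865, 6.6180)
step 6: θ'=8.8680 (R=-0.1667) → pose (-2.3530, 2.0876, 8.8680)

(-2.3530, 2.0876, 8.8680)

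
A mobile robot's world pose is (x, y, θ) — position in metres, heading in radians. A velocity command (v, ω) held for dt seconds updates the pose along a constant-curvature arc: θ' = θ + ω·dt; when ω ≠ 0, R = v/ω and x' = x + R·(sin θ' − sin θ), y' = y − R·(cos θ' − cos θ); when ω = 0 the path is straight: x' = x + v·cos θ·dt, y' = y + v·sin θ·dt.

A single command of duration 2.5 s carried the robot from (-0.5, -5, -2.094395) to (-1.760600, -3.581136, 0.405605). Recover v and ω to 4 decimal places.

v = -1.0000, ω = 1.0000

Δθ = 0.405605 − -2.094395 = 2.500000
ω = Δθ/dt = 2.500000/2.5 = 1.0000
R = −Δy/(cos θ' − cos θ) = -1.0000
v = R·ω = -1.0000·1.0000 = -1.0000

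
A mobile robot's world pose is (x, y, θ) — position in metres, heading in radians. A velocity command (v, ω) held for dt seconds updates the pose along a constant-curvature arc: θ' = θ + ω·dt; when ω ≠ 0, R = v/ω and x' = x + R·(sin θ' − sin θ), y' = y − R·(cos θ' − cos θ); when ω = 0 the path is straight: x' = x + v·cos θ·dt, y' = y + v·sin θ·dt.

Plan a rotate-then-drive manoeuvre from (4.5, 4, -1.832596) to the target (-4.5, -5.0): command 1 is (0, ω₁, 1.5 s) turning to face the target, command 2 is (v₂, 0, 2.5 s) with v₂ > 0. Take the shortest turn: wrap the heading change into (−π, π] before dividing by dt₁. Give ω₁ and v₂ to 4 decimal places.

heading to target = atan2(-5−4, -4.5−4.5) = -2.3562
Δθ = wrap(-2.3562 − -1.8326) = -0.5236; ω₁ = Δθ/dt₁ = -0.3491
distance = √((-4.5−4.5)² + (-5−4)²) = 12.7279; v₂ = distance/dt₂ = 5.0912

ω₁ = -0.3491, v₂ = 5.0912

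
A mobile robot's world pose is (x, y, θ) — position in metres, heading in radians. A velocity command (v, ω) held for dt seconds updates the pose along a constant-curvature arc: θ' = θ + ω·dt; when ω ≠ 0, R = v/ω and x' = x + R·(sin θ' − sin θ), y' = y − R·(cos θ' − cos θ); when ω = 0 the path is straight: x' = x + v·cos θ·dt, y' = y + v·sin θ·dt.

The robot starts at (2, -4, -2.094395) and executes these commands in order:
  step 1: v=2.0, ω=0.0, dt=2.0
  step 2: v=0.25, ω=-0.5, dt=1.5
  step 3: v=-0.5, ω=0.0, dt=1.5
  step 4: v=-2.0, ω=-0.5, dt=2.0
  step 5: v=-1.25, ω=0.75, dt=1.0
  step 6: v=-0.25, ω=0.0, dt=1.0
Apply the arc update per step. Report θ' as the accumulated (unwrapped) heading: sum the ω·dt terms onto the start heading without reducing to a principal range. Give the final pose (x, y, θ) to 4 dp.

step 1: θ'=-2.0944 (straight) → pose (0.0000, -7.4641, -2.0944)
step 2: θ'=-2.8444 (R=-0.5000) → pose (-0.2866, -7.6922, -2.8444)
step 3: θ'=-2.8444 (straight) → pose (0.4305, -7.4726, -2.8444)
step 4: θ'=-3.8444 (R=4.0000) → pose (4.1873, -8.2451, -3.8444)
step 5: θ'=-3.0944 (R=-1.6667) → pose (5.3432, -8.6381, -3.0944)
step 6: θ'=-3.0944 (straight) → pose (5.5930, -8.6264, -3.0944)

(5.5930, -8.6264, -3.0944)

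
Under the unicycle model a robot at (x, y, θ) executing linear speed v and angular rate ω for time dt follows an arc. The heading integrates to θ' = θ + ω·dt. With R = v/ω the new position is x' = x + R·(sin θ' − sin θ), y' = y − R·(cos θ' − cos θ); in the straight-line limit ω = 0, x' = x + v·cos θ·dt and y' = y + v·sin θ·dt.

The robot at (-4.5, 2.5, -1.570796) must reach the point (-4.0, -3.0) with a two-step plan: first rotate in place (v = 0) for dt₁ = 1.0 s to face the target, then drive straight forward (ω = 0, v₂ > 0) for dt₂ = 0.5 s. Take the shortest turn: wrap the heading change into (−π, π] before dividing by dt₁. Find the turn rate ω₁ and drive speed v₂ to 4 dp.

ω₁ = 0.0907, v₂ = 11.0454

heading to target = atan2(-3−2.5, -4−-4.5) = -1.4801
Δθ = wrap(-1.4801 − -1.5708) = 0.0907; ω₁ = Δθ/dt₁ = 0.0907
distance = √((-4−-4.5)² + (-3−2.5)²) = 5.5227; v₂ = distance/dt₂ = 11.0454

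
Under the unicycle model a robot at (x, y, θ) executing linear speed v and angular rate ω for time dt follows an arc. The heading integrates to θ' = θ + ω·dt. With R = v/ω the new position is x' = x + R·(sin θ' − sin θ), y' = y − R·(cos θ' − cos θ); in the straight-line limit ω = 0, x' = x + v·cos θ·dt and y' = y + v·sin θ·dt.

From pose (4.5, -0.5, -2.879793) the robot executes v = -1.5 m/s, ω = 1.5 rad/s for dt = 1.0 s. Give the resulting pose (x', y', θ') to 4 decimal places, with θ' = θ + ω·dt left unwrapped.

θ' = -2.8798 + 1.5·1.0 = -1.3798
R = v/ω = -1.5/1.5 = -1.0000
x' = 4.5 + -1.0000·(sin -1.3798 − sin -2.8798) = 5.2230
y' = -0.5 − -1.0000·(cos -1.3798 − cos -2.8798) = 0.6558

(5.2230, 0.6558, -1.3798)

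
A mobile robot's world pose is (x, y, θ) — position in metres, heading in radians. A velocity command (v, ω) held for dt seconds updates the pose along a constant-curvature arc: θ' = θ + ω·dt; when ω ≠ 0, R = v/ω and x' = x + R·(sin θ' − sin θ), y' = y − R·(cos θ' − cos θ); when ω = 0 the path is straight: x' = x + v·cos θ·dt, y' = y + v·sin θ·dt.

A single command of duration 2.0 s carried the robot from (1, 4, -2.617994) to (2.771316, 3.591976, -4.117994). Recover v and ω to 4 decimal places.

v = -1.0000, ω = -0.7500

Δθ = -4.117994 − -2.617994 = -1.500000
ω = Δθ/dt = -1.500000/2.0 = -0.7500
R = Δx/(sin θ' − sin θ) = 1.3333
v = R·ω = 1.3333·-0.7500 = -1.0000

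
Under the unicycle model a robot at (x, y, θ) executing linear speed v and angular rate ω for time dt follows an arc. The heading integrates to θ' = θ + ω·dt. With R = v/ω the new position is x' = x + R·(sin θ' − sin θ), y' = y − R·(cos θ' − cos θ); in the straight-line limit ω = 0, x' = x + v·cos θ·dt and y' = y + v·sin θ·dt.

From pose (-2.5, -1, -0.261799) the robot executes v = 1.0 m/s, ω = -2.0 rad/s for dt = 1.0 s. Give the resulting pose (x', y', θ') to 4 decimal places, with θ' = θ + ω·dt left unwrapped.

(-2.2441, -1.8016, -2.2618)

θ' = -0.2618 + -2.0·1.0 = -2.2618
R = v/ω = 1.0/-2.0 = -0.5000
x' = -2.5 + -0.5000·(sin -2.2618 − sin -0.2618) = -2.2441
y' = -1 − -0.5000·(cos -2.2618 − cos -0.2618) = -1.8016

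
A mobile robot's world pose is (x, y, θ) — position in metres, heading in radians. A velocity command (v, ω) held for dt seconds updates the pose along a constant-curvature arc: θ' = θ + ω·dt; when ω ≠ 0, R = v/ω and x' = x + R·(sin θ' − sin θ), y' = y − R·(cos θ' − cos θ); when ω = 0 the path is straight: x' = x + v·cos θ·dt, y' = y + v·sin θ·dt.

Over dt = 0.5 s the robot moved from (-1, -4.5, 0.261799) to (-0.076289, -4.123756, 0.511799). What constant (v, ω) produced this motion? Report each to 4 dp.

Δθ = 0.511799 − 0.261799 = 0.250000
ω = Δθ/dt = 0.250000/0.5 = 0.5000
R = Δx/(sin θ' − sin θ) = 4.0000
v = R·ω = 4.0000·0.5000 = 2.0000

v = 2.0000, ω = 0.5000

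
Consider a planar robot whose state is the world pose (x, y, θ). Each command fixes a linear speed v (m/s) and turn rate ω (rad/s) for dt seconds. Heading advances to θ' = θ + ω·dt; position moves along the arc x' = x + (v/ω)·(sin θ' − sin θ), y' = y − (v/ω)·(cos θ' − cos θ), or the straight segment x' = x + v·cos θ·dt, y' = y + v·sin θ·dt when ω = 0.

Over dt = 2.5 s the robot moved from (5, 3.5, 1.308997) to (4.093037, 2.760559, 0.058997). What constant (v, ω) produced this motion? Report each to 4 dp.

Δθ = 0.058997 − 1.308997 = -1.250000
ω = Δθ/dt = -1.250000/2.5 = -0.5000
R = Δx/(sin θ' − sin θ) = 1.0000
v = R·ω = 1.0000·-0.5000 = -0.5000

v = -0.5000, ω = -0.5000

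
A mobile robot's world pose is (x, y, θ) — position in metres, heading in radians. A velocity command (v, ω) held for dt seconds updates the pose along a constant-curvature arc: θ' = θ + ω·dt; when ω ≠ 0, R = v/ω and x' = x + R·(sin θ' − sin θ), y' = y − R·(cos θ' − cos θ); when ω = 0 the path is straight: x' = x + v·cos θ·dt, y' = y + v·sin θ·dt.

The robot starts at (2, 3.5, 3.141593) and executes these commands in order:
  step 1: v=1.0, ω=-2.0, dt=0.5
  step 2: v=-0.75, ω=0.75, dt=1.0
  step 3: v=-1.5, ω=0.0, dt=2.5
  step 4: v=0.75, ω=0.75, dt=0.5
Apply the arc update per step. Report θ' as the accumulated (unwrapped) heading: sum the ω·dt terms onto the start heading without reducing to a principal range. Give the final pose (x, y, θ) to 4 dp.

step 1: θ'=2.1416 (R=-0.5000) → pose (1.5793, 3.7298, 2.1416)
step 2: θ'=2.8916 (R=-1.0000) → pose (2.1733, 3.3012, 2.8916)
step 3: θ'=2.8916 (straight) → pose (5.8068, 2.3735, 2.8916)
step 4: θ'=3.2666 (R=1.0000) → pose (5.4347, 2.3968, 3.2666)

(5.4347, 2.3968, 3.2666)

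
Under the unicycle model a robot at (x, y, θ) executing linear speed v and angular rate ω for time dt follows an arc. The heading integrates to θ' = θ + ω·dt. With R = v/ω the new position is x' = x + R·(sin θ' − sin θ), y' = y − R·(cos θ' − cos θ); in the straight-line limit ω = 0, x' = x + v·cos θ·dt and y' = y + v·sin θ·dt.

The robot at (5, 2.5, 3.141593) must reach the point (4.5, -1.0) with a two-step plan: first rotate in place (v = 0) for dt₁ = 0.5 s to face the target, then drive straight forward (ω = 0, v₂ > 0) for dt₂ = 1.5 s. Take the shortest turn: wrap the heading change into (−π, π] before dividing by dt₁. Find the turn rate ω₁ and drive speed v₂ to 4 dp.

ω₁ = 2.8578, v₂ = 2.3570

heading to target = atan2(-1−2.5, 4.5−5) = -1.7127
Δθ = wrap(-1.7127 − 3.1416) = 1.4289; ω₁ = Δθ/dt₁ = 2.8578
distance = √((4.5−5)² + (-1−2.5)²) = 3.5355; v₂ = distance/dt₂ = 2.3570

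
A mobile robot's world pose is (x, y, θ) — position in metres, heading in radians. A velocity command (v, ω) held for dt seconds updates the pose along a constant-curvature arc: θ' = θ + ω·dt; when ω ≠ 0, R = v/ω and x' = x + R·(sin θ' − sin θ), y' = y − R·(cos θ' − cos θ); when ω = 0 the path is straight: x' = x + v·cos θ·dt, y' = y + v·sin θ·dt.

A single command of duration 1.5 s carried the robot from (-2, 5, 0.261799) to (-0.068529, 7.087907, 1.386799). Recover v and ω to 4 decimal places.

Δθ = 1.386799 − 0.261799 = 1.125000
ω = Δθ/dt = 1.125000/1.5 = 0.7500
R = −Δy/(cos θ' − cos θ) = 2.6667
v = R·ω = 2.6667·0.7500 = 2.0000

v = 2.0000, ω = 0.7500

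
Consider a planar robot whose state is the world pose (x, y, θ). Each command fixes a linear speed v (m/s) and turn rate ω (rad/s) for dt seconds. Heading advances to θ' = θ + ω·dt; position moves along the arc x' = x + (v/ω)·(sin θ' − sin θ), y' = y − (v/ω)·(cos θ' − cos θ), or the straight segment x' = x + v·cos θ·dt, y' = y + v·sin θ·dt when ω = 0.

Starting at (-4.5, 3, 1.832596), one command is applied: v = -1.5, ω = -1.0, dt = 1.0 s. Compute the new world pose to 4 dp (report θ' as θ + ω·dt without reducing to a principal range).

(-4.8394, 1.6023, 0.8326)

θ' = 1.8326 + -1.0·1.0 = 0.8326
R = v/ω = -1.5/-1.0 = 1.5000
x' = -4.5 + 1.5000·(sin 0.8326 − sin 1.8326) = -4.8394
y' = 3 − 1.5000·(cos 0.8326 − cos 1.8326) = 1.6023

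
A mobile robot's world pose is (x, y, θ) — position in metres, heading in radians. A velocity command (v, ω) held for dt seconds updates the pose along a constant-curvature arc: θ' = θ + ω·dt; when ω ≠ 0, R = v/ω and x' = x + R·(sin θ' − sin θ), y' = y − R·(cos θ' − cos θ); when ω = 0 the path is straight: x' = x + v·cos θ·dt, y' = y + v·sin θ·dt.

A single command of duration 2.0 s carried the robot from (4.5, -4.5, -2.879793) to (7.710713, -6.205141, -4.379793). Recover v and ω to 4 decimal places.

v = -2.0000, ω = -0.7500

Δθ = -4.379793 − -2.879793 = -1.500000
ω = Δθ/dt = -1.500000/2.0 = -0.7500
R = Δx/(sin θ' − sin θ) = 2.6667
v = R·ω = 2.6667·-0.7500 = -2.0000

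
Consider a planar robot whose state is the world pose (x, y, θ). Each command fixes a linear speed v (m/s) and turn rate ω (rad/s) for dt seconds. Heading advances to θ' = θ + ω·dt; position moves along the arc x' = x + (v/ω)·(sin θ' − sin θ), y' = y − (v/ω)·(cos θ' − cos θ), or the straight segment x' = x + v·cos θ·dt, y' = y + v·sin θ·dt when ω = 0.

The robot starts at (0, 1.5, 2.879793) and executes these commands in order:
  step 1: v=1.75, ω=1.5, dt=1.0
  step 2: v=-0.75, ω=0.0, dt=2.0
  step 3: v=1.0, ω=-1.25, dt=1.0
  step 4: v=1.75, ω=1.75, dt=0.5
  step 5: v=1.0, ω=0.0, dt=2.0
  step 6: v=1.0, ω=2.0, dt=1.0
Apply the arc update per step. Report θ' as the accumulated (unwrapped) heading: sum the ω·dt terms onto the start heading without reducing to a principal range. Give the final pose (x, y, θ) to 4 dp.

(-3.5097, -1.0425, 6.0048)

step 1: θ'=4.3798 (R=1.1667) → pose (-1.4047, 0.7540, 4.3798)
step 2: θ'=4.3798 (straight) → pose (-0.9149, 2.1718, 4.3798)
step 3: θ'=3.1298 (R=-0.8000) → pose (-1.6805, 1.6331, 3.1298)
step 4: θ'=4.0048 (R=1.0000) → pose (-2.4523, 1.2831, 4.0048)
step 5: θ'=4.0048 (straight) → pose (-3.7523, -0.2367, 4.0048)
step 6: θ'=6.0048 (R=0.5000) → pose (-3.5097, -1.0425, 6.0048)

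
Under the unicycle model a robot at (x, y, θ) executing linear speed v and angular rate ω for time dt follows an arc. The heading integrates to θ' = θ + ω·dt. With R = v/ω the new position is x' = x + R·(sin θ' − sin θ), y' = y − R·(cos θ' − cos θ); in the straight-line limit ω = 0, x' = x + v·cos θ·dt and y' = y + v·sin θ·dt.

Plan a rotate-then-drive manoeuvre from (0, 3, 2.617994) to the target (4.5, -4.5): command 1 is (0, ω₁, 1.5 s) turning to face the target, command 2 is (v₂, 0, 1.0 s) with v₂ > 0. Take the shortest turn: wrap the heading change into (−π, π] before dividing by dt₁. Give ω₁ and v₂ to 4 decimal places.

heading to target = atan2(-4.5−3, 4.5−0) = -1.0304
Δθ = wrap(-1.0304 − 2.6180) = 2.6348; ω₁ = Δθ/dt₁ = 1.7565
distance = √((4.5−0)² + (-4.5−3)²) = 8.7464; v₂ = distance/dt₂ = 8.7464

ω₁ = 1.7565, v₂ = 8.7464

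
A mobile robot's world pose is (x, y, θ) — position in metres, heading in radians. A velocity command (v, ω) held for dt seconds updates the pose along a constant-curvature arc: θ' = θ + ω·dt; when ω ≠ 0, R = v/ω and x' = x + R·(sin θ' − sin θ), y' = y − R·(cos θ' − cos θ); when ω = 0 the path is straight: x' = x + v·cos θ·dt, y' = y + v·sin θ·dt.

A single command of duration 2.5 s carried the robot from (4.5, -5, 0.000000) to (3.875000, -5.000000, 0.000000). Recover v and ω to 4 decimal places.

v = -0.2500, ω = 0.0000

Δθ = 0.000000 − 0.000000 = 0.000000
ω = Δθ/dt = 0.000000/2.5 = 0.0000
ω = 0 → v = (Δx·cos θ + Δy·sin θ)/dt = -0.2500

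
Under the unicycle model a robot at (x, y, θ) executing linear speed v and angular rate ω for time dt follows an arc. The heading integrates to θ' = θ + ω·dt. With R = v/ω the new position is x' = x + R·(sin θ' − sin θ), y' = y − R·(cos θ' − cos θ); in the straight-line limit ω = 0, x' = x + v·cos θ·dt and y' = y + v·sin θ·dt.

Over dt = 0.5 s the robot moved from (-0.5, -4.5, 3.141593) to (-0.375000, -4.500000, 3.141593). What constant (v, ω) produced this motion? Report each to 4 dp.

Δθ = 3.141593 − 3.141593 = 0.000000
ω = Δθ/dt = 0.000000/0.5 = 0.0000
ω = 0 → v = (Δx·cos θ + Δy·sin θ)/dt = -0.2500

v = -0.2500, ω = 0.0000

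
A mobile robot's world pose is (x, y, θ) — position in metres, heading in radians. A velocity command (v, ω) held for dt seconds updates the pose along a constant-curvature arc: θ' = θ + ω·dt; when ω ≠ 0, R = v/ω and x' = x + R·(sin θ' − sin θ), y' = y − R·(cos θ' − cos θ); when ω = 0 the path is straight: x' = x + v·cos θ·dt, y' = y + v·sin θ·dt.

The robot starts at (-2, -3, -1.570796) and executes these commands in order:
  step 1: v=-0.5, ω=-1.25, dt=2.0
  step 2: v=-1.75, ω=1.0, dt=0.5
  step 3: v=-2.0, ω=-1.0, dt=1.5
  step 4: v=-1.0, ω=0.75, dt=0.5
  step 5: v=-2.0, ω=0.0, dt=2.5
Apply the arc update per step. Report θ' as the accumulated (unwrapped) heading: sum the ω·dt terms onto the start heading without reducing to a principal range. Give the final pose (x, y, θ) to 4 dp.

(0.4332, -11.3139, -4.6958)

step 1: θ'=-4.0708 (R=0.4000) → pose (-1.2795, -2.7606, -4.0708)
step 2: θ'=-3.5708 (R=-1.7500) → pose (-0.6058, -3.3046, -3.5708)
step 3: θ'=-5.0708 (R=2.0000) → pose (0.4348, -5.8247, -5.0708)
step 4: θ'=-4.6958 (R=-1.3333) → pose (0.3503, -6.3145, -4.6958)
step 5: θ'=-4.6958 (straight) → pose (0.4332, -11.3139, -4.6958)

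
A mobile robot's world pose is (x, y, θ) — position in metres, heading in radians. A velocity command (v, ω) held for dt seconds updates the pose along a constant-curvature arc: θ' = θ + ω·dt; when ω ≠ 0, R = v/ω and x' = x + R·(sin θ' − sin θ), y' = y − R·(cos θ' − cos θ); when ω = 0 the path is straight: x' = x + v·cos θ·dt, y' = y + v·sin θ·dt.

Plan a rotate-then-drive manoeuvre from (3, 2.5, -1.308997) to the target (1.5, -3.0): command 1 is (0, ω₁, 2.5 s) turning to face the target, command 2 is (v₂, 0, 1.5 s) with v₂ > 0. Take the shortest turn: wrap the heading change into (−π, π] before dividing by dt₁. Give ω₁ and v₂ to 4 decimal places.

ω₁ = -0.2112, v₂ = 3.8006

heading to target = atan2(-3−2.5, 1.5−3) = -1.8370
Δθ = wrap(-1.8370 − -1.3090) = -0.5281; ω₁ = Δθ/dt₁ = -0.2112
distance = √((1.5−3)² + (-3−2.5)²) = 5.7009; v₂ = distance/dt₂ = 3.8006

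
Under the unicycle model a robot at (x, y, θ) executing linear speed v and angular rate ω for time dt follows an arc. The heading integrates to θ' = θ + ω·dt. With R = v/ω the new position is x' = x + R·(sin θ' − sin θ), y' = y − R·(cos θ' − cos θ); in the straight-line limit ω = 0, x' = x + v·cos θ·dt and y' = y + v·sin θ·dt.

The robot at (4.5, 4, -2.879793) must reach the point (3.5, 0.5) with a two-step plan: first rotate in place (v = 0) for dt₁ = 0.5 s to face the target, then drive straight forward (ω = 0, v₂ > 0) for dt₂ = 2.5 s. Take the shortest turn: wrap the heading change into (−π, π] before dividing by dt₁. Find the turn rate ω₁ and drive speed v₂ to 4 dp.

heading to target = atan2(0.5−4, 3.5−4.5) = -1.8491
Δθ = wrap(-1.8491 − -2.8798) = 1.0307; ω₁ = Δθ/dt₁ = 2.0614
distance = √((3.5−4.5)² + (0.5−4)²) = 3.6401; v₂ = distance/dt₂ = 1.4560

ω₁ = 2.0614, v₂ = 1.4560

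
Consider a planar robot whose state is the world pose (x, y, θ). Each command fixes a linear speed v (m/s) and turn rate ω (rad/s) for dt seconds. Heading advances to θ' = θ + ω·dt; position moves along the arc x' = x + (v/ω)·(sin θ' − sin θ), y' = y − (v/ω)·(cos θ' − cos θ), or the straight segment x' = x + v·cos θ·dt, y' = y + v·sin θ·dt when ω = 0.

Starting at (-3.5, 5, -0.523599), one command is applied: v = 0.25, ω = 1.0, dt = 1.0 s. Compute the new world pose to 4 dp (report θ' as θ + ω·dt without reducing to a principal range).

(-3.2604, 4.9943, 0.4764)

θ' = -0.5236 + 1.0·1.0 = 0.4764
R = v/ω = 0.25/1.0 = 0.2500
x' = -3.5 + 0.2500·(sin 0.4764 − sin -0.5236) = -3.2604
y' = 5 − 0.2500·(cos 0.4764 − cos -0.5236) = 4.9943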